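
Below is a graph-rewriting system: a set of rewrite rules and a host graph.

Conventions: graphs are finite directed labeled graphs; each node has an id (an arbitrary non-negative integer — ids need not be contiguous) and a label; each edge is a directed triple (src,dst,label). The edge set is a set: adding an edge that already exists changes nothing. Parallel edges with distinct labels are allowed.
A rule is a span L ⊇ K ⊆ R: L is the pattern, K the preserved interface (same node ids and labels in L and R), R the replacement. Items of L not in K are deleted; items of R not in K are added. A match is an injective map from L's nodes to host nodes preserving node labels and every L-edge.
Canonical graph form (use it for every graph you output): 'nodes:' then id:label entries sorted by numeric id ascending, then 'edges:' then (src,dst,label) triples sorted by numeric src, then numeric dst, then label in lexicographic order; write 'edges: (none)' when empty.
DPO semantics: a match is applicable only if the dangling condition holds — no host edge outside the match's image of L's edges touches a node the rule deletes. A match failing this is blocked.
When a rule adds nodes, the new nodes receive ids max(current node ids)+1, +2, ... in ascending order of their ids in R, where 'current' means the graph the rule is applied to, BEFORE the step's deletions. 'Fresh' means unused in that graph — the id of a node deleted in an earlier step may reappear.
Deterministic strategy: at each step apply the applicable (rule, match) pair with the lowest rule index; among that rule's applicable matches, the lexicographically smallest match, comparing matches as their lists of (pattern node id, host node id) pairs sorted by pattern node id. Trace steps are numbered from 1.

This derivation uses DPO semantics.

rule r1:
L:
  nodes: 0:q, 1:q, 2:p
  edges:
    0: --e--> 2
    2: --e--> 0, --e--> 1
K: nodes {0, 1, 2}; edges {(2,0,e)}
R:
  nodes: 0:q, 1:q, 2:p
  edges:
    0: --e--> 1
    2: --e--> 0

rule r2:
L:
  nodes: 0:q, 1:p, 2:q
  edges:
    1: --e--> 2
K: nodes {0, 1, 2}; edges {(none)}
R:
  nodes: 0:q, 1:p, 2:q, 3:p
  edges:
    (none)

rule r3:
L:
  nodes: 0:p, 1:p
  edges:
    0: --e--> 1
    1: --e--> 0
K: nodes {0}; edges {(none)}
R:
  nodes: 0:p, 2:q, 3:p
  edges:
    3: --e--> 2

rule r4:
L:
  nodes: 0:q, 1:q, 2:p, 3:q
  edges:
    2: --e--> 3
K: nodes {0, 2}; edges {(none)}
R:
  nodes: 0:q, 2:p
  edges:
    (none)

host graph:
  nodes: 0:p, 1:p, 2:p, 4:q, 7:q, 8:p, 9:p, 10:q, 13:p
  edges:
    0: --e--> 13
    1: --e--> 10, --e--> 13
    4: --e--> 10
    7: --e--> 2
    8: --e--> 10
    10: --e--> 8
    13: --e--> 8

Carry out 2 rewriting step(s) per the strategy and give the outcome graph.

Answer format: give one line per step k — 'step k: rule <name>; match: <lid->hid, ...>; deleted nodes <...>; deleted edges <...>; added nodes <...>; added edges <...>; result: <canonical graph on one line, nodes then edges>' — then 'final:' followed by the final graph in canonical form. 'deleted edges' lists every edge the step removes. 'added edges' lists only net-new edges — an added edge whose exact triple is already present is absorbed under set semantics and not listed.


step 1: rule r2; match: 0->4, 1->1, 2->10; deleted nodes (none); deleted edges (1,10,e); added nodes 14; added edges (none); result: nodes: 0:p, 1:p, 2:p, 4:q, 7:q, 8:p, 9:p, 10:q, 13:p, 14:p edges: (0,13,e); (1,13,e); (4,10,e); (7,2,e); (8,10,e); (10,8,e); (13,8,e)
step 2: rule r2; match: 0->4, 1->8, 2->10; deleted nodes (none); deleted edges (8,10,e); added nodes 15; added edges (none); result: nodes: 0:p, 1:p, 2:p, 4:q, 7:q, 8:p, 9:p, 10:q, 13:p, 14:p, 15:p edges: (0,13,e); (1,13,e); (4,10,e); (7,2,e); (10,8,e); (13,8,e)
final:
nodes: 0:p, 1:p, 2:p, 4:q, 7:q, 8:p, 9:p, 10:q, 13:p, 14:p, 15:p
edges: (0,13,e); (1,13,e); (4,10,e); (7,2,e); (10,8,e); (13,8,e)


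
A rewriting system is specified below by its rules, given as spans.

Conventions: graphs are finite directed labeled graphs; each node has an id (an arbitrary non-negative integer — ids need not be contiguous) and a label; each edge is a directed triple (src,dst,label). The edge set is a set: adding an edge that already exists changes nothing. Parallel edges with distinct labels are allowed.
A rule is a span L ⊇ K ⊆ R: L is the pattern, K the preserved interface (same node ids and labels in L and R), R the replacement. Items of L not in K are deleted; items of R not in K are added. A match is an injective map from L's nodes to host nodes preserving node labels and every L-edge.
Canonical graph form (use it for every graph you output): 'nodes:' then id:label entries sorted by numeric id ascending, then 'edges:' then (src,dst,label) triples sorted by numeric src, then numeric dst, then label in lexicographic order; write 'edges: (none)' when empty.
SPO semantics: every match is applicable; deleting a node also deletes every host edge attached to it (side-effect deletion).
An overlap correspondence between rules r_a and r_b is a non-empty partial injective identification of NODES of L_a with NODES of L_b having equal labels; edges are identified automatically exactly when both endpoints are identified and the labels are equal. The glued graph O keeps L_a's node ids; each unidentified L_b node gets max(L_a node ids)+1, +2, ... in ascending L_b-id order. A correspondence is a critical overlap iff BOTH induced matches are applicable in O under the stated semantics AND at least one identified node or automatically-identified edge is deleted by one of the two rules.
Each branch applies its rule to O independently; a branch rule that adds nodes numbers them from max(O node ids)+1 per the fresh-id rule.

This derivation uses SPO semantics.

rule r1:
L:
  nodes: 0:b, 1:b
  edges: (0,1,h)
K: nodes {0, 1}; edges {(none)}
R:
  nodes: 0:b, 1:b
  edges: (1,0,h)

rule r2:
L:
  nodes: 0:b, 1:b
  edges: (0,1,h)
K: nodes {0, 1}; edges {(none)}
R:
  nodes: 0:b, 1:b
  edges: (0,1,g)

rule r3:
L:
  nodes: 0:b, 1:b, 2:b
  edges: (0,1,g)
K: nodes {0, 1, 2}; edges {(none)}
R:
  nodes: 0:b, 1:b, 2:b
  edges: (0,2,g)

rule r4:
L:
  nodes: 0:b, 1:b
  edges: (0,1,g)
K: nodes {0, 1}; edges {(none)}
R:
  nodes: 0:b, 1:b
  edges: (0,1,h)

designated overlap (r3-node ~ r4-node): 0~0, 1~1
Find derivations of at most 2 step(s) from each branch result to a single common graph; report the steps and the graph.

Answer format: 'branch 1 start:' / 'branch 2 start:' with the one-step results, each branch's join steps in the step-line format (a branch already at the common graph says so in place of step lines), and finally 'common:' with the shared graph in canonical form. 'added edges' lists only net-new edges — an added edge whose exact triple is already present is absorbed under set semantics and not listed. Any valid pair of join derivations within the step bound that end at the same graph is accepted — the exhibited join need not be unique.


branch 1 start:
nodes: 0:b, 1:b, 2:b
edges: (0,2,g)
branch 2 start:
nodes: 0:b, 1:b, 2:b
edges: (0,1,h)
branch 1 step 1: rule r3; match: 0->0, 1->2, 2->1; deleted nodes (none); deleted edges (0,2,g); added nodes (none); added edges (0,1,g); result: nodes: 0:b, 1:b, 2:b edges: (0,1,g)
branch 2 step 1: rule r2; match: 0->0, 1->1; deleted nodes (none); deleted edges (0,1,h); added nodes (none); added edges (0,1,g); result: nodes: 0:b, 1:b, 2:b edges: (0,1,g)
common:
nodes: 0:b, 1:b, 2:b
edges: (0,1,g)


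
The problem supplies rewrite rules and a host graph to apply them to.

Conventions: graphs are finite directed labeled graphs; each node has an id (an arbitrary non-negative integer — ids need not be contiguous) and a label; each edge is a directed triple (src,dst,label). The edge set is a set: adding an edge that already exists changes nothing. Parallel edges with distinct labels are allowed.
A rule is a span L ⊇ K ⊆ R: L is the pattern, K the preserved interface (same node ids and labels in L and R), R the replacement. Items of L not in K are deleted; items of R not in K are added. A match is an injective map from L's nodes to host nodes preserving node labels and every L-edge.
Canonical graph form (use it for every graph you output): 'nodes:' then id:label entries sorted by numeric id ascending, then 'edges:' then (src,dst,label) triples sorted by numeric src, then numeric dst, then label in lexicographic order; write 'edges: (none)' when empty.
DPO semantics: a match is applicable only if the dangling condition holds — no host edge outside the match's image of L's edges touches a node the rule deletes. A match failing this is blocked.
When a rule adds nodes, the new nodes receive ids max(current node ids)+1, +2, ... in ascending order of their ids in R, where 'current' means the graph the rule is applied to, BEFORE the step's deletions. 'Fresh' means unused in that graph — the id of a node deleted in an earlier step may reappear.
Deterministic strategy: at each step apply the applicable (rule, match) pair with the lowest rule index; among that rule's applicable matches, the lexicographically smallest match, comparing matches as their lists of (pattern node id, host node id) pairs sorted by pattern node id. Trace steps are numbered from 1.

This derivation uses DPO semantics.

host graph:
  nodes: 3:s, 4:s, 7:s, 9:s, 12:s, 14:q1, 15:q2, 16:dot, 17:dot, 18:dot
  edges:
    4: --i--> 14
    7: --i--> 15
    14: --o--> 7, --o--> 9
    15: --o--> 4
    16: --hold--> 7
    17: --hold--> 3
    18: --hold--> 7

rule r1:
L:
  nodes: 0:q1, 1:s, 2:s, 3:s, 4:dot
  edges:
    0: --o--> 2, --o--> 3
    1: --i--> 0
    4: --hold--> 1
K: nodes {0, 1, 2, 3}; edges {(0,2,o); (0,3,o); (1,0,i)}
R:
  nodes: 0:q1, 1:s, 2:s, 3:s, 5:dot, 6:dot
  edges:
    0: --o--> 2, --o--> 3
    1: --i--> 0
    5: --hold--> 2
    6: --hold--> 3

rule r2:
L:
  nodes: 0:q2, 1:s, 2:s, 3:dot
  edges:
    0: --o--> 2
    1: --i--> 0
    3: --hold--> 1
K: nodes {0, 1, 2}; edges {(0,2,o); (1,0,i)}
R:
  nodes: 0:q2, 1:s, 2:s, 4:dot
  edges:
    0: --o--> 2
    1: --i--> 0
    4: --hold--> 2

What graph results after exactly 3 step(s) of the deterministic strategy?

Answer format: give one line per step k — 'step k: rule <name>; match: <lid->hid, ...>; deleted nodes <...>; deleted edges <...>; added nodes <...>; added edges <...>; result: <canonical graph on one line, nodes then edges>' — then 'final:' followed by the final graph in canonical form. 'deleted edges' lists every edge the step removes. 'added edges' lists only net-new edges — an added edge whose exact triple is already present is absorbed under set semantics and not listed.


step 1: rule r2; match: 0->15, 1->7, 2->4, 3->16; deleted nodes 16; deleted edges (16,7,hold); added nodes 19; added edges (19,4,hold); result: nodes: 3:s, 4:s, 7:s, 9:s, 12:s, 14:q1, 15:q2, 17:dot, 18:dot, 19:dot edges: (4,14,i); (7,15,i); (14,7,o); (14,9,o); (15,4,o); (17,3,hold); (18,7,hold); (19,4,hold)
step 2: rule r1; match: 0->14, 1->4, 2->7, 3->9, 4->19; deleted nodes 19; deleted edges (19,4,hold); added nodes 20, 21; added edges (20,7,hold); (21,9,hold); result: nodes: 3:s, 4:s, 7:s, 9:s, 12:s, 14:q1, 15:q2, 17:dot, 18:dot, 20:dot, 21:dot edges: (4,14,i); (7,15,i); (14,7,o); (14,9,o); (15,4,o); (17,3,hold); (18,7,hold); (20,7,hold); (21,9,hold)
step 3: rule r2; match: 0->15, 1->7, 2->4, 3->18; deleted nodes 18; deleted edges (18,7,hold); added nodes 22; added edges (22,4,hold); result: nodes: 3:s, 4:s, 7:s, 9:s, 12:s, 14:q1, 15:q2, 17:dot, 20:dot, 21:dot, 22:dot edges: (4,14,i); (7,15,i); (14,7,o); (14,9,o); (15,4,o); (17,3,hold); (20,7,hold); (21,9,hold); (22,4,hold)
final:
nodes: 3:s, 4:s, 7:s, 9:s, 12:s, 14:q1, 15:q2, 17:dot, 20:dot, 21:dot, 22:dot
edges: (4,14,i); (7,15,i); (14,7,o); (14,9,o); (15,4,o); (17,3,hold); (20,7,hold); (21,9,hold); (22,4,hold)


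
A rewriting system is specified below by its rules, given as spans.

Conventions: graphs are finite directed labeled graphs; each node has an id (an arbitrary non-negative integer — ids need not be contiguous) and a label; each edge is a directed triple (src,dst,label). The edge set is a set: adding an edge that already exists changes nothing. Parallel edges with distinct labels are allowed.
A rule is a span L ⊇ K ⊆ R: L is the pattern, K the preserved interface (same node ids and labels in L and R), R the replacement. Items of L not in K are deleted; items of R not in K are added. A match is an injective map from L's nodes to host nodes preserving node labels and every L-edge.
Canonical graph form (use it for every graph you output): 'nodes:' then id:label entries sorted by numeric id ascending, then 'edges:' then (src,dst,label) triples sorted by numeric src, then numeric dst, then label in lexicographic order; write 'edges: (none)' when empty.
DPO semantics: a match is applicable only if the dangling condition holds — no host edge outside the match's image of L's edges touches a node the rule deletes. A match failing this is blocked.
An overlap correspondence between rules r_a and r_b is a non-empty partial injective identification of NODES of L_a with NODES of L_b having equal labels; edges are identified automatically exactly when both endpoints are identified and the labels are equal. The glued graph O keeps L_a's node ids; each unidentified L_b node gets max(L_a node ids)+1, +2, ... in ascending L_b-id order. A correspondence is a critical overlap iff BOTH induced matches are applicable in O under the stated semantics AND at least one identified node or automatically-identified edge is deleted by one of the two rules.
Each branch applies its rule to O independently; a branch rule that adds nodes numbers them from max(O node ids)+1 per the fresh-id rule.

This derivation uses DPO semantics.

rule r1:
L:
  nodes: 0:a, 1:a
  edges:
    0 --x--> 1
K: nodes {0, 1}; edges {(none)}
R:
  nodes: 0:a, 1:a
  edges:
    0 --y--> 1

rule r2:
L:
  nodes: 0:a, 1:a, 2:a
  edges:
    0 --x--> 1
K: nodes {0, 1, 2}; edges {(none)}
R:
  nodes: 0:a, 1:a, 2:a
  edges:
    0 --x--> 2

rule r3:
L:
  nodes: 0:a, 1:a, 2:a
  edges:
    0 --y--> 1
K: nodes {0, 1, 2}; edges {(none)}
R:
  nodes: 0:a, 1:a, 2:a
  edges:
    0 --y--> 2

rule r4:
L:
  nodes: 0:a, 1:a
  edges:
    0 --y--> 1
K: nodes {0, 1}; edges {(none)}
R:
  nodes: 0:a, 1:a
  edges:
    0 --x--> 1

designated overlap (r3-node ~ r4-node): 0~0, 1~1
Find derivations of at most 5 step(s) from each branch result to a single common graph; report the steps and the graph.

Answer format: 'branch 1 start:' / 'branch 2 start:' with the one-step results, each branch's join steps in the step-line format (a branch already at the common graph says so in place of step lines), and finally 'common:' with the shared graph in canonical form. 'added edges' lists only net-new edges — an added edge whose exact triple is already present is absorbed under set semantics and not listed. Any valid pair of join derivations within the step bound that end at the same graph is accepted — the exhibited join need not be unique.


branch 1 start:
nodes: 0:a, 1:a, 2:a
edges: (0,2,y)
branch 2 start:
nodes: 0:a, 1:a, 2:a
edges: (0,1,x)
branch 1 step 1: rule r3; match: 0->0, 1->2, 2->1; deleted nodes (none); deleted edges (0,2,y); added nodes (none); added edges (0,1,y); result: nodes: 0:a, 1:a, 2:a edges: (0,1,y)
branch 2 step 1: rule r1; match: 0->0, 1->1; deleted nodes (none); deleted edges (0,1,x); added nodes (none); added edges (0,1,y); result: nodes: 0:a, 1:a, 2:a edges: (0,1,y)
common:
nodes: 0:a, 1:a, 2:a
edges: (0,1,y)


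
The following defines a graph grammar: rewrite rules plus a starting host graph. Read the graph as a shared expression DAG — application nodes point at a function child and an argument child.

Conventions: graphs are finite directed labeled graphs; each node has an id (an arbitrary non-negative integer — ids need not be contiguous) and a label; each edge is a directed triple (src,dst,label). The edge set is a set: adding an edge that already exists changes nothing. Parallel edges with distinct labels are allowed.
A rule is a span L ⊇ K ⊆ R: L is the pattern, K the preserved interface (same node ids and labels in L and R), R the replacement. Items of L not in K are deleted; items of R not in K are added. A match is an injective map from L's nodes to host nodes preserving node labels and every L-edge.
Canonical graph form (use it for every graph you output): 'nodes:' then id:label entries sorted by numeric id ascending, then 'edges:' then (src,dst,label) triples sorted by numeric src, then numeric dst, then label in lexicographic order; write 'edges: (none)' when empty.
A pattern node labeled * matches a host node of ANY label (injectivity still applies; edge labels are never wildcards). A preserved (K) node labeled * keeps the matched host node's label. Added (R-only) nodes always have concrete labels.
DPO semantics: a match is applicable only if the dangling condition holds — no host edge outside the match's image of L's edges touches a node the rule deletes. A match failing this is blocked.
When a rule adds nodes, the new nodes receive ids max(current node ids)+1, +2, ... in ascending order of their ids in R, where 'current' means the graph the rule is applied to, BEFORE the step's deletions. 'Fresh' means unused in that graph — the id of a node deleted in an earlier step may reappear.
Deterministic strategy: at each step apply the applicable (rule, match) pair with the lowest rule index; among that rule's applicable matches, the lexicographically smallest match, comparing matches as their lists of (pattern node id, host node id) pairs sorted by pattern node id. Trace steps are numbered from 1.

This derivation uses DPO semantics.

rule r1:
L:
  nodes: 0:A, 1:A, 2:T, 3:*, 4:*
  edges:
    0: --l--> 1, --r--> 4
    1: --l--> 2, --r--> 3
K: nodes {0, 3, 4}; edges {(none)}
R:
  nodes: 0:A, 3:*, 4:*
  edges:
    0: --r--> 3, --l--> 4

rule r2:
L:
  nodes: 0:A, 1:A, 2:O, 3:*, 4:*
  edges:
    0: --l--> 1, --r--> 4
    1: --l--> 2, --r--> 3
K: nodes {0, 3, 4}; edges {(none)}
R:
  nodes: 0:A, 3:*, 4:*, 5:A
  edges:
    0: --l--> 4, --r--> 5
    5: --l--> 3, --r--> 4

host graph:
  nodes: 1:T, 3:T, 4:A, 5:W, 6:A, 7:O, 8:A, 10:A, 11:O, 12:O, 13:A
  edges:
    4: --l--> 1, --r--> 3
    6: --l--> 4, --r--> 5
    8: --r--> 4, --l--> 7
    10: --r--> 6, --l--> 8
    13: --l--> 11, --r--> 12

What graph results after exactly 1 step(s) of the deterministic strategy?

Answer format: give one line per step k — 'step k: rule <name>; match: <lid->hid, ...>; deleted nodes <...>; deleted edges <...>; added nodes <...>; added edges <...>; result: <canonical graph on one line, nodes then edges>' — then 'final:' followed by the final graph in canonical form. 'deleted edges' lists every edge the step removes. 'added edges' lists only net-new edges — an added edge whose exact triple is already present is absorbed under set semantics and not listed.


step 1: rule r2; match: 0->10, 1->8, 2->7, 3->4, 4->6; deleted nodes 7, 8; deleted edges (8,4,r); (8,7,l); (10,6,r); (10,8,l); added nodes 14; added edges (10,6,l); (10,14,r); (14,4,l); (14,6,r); result: nodes: 1:T, 3:T, 4:A, 5:W, 6:A, 10:A, 11:O, 12:O, 13:A, 14:A edges: (4,1,l); (4,3,r); (6,4,l); (6,5,r); (10,6,l); (10,14,r); (13,11,l); (13,12,r); (14,4,l); (14,6,r)
final:
nodes: 1:T, 3:T, 4:A, 5:W, 6:A, 10:A, 11:O, 12:O, 13:A, 14:A
edges: (4,1,l); (4,3,r); (6,4,l); (6,5,r); (10,6,l); (10,14,r); (13,11,l); (13,12,r); (14,4,l); (14,6,r)


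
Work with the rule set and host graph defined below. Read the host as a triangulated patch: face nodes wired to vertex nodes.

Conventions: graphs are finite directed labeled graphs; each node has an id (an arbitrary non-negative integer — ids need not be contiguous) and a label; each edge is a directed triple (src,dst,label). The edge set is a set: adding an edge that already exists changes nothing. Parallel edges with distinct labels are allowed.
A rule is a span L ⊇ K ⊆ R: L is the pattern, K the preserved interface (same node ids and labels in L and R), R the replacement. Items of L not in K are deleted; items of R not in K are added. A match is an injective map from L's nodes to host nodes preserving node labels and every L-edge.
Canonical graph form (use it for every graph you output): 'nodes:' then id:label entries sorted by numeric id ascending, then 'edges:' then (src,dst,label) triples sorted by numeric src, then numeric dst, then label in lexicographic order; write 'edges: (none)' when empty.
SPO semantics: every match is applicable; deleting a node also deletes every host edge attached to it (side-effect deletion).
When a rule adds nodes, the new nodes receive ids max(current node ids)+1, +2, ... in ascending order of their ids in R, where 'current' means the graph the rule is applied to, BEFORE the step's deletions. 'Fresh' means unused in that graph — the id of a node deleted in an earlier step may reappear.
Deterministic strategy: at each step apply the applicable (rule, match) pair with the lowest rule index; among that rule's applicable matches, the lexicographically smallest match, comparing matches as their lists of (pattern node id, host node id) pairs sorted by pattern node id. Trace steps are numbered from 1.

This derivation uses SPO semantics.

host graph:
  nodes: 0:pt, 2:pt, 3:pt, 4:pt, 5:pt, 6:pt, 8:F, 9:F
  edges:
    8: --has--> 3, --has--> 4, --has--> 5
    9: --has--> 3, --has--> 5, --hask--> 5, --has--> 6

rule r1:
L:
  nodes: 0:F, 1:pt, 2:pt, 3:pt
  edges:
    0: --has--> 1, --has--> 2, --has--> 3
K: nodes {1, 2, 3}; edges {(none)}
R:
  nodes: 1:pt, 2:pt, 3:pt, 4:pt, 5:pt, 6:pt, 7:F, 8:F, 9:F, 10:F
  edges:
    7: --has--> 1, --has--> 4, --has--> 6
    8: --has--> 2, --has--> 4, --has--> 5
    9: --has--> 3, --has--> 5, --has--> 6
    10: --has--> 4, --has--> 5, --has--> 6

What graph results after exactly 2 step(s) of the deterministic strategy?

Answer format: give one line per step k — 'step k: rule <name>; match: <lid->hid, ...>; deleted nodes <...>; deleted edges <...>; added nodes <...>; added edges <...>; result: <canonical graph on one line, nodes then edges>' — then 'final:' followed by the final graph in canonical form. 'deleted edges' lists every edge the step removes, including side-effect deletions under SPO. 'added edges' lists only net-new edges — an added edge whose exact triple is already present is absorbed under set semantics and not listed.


step 1: rule r1; match: 0->8, 1->3, 2->4, 3->5; deleted nodes 8; deleted edges (8,3,has); (8,4,has); (8,5,has); added nodes 10, 11, 12, 13, 14, 15, 16; added edges (13,3,has); (13,10,has); (13,12,has); (14,4,has); (14,10,has); (14,11,has); (15,5,has); (15,11,has); (15,12,has); (16,10,has); (16,11,has); (16,12,has); result: nodes: 0:pt, 2:pt, 3:pt, 4:pt, 5:pt, 6:pt, 9:F, 10:pt, 11:pt, 12:pt, 13:F, 14:F, 15:F, 16:F edges: (9,3,has); (9,5,has); (9,5,hask); (9,6,has); (13,3,has); (13,10,has); (13,12,has); (14,4,has); (14,10,has); (14,11,has); (15,5,has); (15,11,has); (15,12,has); (16,10,has); (16,11,has); (16,12,has)
step 2: rule r1; match: 0->9, 1->3, 2->5, 3->6; deleted nodes 9; deleted edges (9,3,has); (9,5,has); (9,5,hask); (9,6,has); added nodes 17, 18, 19, 20, 21, 22, 23; added edges (20,3,has); (20,17,has); (20,19,has); (21,5,has); (21,17,has); (21,18,has); (22,6,has); (22,18,has); (22,19,has); (23,17,has); (23,18,has); (23,19,has); result: nodes: 0:pt, 2:pt, 3:pt, 4:pt, 5:pt, 6:pt, 10:pt, 11:pt, 12:pt, 13:F, 14:F, 15:F, 16:F, 17:pt, 18:pt, 19:pt, 20:F, 21:F, 22:F, 23:F edges: (13,3,has); (13,10,has); (13,12,has); (14,4,has); (14,10,has); (14,11,has); (15,5,has); (15,11,has); (15,12,has); (16,10,has); (16,11,has); (16,12,has); (20,3,has); (20,17,has); (20,19,has); (21,5,has); (21,17,has); (21,18,has); (22,6,has); (22,18,has); (22,19,has); (23,17,has); (23,18,has); (23,19,has)
final:
nodes: 0:pt, 2:pt, 3:pt, 4:pt, 5:pt, 6:pt, 10:pt, 11:pt, 12:pt, 13:F, 14:F, 15:F, 16:F, 17:pt, 18:pt, 19:pt, 20:F, 21:F, 22:F, 23:F
edges: (13,3,has); (13,10,has); (13,12,has); (14,4,has); (14,10,has); (14,11,has); (15,5,has); (15,11,has); (15,12,has); (16,10,has); (16,11,has); (16,12,has); (20,3,has); (20,17,has); (20,19,has); (21,5,has); (21,17,has); (21,18,has); (22,6,has); (22,18,has); (22,19,has); (23,17,has); (23,18,has); (23,19,has)


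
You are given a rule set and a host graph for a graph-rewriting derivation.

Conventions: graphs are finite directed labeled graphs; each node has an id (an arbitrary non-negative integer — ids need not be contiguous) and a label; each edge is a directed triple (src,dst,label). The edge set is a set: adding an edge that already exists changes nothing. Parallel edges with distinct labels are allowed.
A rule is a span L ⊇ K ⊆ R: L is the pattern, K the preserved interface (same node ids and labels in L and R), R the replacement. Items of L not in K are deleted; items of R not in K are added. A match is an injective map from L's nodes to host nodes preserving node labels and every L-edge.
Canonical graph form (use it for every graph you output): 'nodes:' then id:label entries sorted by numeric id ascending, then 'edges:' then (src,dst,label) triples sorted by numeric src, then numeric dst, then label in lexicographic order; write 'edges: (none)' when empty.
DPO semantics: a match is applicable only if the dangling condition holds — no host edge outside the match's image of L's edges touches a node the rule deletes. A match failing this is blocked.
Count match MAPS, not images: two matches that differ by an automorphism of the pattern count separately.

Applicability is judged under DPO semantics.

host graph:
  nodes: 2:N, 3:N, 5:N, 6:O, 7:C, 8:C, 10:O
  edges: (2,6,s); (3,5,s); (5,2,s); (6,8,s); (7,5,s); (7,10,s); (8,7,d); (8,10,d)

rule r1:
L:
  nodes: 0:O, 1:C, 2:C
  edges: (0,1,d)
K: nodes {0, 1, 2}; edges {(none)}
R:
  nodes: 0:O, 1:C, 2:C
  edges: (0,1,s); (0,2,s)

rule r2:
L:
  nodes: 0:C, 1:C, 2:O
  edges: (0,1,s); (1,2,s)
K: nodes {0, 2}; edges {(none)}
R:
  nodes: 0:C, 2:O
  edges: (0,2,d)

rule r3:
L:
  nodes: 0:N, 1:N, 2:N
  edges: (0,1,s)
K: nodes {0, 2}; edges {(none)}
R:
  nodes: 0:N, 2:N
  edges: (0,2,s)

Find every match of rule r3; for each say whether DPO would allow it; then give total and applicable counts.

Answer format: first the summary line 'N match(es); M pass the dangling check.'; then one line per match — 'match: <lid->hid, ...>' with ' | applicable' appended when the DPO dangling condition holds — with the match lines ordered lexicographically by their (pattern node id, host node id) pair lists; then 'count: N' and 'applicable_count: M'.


2 match(es); 0 pass the dangling check.
match: 0->3, 1->5, 2->2
match: 0->5, 1->2, 2->3
count: 2
applicable_count: 0


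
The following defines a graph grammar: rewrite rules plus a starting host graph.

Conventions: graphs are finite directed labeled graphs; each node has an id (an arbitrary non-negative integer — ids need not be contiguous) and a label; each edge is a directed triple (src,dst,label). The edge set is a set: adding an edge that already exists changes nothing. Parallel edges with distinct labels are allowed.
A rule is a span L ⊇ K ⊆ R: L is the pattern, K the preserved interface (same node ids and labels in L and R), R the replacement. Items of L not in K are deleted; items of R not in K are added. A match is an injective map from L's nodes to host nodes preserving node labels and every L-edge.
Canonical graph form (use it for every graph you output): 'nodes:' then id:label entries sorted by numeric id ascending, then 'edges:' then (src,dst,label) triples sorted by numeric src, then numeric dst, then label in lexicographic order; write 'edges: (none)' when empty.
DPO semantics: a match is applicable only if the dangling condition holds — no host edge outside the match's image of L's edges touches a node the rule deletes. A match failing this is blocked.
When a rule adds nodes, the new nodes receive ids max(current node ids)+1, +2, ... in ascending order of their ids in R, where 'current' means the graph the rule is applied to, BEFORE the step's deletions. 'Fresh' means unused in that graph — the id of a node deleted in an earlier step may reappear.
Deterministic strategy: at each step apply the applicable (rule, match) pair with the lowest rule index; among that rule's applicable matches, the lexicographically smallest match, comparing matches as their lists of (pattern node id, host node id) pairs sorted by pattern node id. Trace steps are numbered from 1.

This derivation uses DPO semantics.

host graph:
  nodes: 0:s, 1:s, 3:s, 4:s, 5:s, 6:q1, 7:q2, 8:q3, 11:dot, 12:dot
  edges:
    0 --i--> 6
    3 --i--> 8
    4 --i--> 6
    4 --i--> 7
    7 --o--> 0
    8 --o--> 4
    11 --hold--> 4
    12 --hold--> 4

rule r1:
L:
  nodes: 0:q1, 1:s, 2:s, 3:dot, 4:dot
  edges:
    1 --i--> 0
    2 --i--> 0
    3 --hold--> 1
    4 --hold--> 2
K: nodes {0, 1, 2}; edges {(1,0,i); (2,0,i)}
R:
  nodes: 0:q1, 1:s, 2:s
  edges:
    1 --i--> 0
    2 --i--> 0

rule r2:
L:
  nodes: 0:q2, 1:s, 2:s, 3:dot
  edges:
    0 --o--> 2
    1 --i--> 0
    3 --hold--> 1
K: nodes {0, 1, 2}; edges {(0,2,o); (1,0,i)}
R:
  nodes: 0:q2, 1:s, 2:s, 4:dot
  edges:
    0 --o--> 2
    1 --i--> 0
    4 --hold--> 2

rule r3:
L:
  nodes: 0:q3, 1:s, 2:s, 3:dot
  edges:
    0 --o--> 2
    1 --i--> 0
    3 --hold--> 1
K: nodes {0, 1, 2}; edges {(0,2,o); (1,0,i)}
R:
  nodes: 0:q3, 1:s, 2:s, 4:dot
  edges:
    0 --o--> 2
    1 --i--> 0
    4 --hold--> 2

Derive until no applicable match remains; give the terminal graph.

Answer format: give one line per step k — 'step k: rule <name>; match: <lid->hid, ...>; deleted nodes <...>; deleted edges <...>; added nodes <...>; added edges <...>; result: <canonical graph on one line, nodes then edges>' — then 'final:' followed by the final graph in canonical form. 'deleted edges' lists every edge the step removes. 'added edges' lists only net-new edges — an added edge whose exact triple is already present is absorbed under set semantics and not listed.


step 1: rule r2; match: 0->7, 1->4, 2->0, 3->11; deleted nodes 11; deleted edges (11,4,hold); added nodes 13; added edges (13,0,hold); result: nodes: 0:s, 1:s, 3:s, 4:s, 5:s, 6:q1, 7:q2, 8:q3, 12:dot, 13:dot edges: (0,6,i); (3,8,i); (4,6,i); (4,7,i); (7,0,o); (8,4,o); (12,4,hold); (13,0,hold)
step 2: rule r1; match: 0->6, 1->0, 2->4, 3->13, 4->12; deleted nodes 12, 13; deleted edges (12,4,hold); (13,0,hold); added nodes (none); added edges (none); result: nodes: 0:s, 1:s, 3:s, 4:s, 5:s, 6:q1, 7:q2, 8:q3 edges: (0,6,i); (3,8,i); (4,6,i); (4,7,i); (7,0,o); (8,4,o)
final:
nodes: 0:s, 1:s, 3:s, 4:s, 5:s, 6:q1, 7:q2, 8:q3
edges: (0,6,i); (3,8,i); (4,6,i); (4,7,i); (7,0,o); (8,4,o)


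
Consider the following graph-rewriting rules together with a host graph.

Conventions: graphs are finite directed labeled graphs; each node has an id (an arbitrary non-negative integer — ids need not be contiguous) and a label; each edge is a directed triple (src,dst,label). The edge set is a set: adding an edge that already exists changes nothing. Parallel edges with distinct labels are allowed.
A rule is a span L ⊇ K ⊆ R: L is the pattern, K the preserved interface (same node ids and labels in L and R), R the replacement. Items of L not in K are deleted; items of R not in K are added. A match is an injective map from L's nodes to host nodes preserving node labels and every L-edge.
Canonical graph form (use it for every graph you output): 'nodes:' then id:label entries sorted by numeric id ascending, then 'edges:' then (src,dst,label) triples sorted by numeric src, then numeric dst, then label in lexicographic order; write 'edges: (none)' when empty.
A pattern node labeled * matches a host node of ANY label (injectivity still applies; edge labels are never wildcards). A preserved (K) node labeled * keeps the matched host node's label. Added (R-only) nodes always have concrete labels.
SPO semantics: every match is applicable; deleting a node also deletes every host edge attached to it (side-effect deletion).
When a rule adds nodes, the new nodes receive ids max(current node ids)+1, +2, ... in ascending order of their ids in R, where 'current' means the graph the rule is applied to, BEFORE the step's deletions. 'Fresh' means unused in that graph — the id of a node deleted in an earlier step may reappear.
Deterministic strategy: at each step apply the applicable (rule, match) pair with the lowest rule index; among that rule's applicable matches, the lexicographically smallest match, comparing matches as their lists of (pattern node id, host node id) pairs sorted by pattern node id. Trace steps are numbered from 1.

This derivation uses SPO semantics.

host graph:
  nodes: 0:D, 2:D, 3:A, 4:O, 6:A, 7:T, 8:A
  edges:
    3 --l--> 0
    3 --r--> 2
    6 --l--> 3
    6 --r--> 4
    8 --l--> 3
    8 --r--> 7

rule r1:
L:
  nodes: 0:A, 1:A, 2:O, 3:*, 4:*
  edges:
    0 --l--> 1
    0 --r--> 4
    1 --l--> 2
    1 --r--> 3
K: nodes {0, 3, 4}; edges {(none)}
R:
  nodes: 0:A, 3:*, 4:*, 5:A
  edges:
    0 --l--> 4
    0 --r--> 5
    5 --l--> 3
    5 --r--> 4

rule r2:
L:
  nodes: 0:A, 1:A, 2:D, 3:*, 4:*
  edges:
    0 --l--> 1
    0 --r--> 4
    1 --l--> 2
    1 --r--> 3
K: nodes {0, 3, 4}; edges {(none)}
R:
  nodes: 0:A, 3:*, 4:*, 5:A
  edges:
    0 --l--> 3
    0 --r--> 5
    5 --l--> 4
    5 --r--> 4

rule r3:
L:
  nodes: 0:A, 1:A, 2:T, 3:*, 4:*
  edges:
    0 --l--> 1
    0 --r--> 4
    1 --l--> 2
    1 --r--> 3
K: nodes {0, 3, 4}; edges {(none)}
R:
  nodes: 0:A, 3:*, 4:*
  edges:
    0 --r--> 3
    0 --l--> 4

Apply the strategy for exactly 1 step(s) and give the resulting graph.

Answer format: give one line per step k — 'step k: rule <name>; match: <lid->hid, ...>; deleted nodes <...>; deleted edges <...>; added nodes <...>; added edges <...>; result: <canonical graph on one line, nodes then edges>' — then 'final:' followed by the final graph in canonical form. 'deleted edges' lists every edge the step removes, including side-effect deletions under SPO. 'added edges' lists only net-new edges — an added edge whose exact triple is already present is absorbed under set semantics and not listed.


step 1: rule r2; match: 0->6, 1->3, 2->0, 3->2, 4->4; deleted nodes 0, 3; deleted edges (3,0,l); (3,2,r); (6,3,l); (6,4,r); (8,3,l); added nodes 9; added edges (6,2,l); (6,9,r); (9,4,l); (9,4,r); result: nodes: 2:D, 4:O, 6:A, 7:T, 8:A, 9:A edges: (6,2,l); (6,9,r); (8,7,r); (9,4,l); (9,4,r)
final:
nodes: 2:D, 4:O, 6:A, 7:T, 8:A, 9:A
edges: (6,2,l); (6,9,r); (8,7,r); (9,4,l); (9,4,r)


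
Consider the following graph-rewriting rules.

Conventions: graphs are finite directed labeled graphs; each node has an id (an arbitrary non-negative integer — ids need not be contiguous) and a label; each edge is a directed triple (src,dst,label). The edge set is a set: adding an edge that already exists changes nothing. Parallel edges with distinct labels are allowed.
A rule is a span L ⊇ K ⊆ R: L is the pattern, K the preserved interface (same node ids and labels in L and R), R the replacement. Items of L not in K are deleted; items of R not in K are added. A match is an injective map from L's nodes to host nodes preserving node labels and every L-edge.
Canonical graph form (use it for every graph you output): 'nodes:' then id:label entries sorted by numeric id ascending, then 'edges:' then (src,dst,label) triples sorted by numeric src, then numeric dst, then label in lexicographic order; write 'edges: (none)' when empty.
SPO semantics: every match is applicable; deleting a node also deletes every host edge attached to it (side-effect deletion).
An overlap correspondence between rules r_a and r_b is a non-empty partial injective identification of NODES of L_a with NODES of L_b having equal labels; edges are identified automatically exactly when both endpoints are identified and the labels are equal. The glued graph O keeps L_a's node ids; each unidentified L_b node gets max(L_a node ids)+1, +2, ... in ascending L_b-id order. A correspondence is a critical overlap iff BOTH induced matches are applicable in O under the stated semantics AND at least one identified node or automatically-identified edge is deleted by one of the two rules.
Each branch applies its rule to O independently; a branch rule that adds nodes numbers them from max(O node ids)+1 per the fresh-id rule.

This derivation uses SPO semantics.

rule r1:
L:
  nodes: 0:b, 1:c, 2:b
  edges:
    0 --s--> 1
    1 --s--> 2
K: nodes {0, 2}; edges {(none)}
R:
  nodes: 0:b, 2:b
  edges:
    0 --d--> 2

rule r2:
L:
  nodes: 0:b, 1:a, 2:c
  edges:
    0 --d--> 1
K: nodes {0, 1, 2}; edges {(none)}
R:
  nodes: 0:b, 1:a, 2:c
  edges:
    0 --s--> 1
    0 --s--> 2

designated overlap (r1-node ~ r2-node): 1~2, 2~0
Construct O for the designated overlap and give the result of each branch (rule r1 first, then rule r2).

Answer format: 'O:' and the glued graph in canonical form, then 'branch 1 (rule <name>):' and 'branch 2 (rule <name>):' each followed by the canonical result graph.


O:
nodes: 0:b, 1:c, 2:b, 3:a
edges: (0,1,s); (1,2,s); (2,3,d)
branch 1 (rule r1):
nodes: 0:b, 2:b, 3:a
edges: (0,2,d); (2,3,d)
branch 2 (rule r2):
nodes: 0:b, 1:c, 2:b, 3:a
edges: (0,1,s); (1,2,s); (2,1,s); (2,3,s)


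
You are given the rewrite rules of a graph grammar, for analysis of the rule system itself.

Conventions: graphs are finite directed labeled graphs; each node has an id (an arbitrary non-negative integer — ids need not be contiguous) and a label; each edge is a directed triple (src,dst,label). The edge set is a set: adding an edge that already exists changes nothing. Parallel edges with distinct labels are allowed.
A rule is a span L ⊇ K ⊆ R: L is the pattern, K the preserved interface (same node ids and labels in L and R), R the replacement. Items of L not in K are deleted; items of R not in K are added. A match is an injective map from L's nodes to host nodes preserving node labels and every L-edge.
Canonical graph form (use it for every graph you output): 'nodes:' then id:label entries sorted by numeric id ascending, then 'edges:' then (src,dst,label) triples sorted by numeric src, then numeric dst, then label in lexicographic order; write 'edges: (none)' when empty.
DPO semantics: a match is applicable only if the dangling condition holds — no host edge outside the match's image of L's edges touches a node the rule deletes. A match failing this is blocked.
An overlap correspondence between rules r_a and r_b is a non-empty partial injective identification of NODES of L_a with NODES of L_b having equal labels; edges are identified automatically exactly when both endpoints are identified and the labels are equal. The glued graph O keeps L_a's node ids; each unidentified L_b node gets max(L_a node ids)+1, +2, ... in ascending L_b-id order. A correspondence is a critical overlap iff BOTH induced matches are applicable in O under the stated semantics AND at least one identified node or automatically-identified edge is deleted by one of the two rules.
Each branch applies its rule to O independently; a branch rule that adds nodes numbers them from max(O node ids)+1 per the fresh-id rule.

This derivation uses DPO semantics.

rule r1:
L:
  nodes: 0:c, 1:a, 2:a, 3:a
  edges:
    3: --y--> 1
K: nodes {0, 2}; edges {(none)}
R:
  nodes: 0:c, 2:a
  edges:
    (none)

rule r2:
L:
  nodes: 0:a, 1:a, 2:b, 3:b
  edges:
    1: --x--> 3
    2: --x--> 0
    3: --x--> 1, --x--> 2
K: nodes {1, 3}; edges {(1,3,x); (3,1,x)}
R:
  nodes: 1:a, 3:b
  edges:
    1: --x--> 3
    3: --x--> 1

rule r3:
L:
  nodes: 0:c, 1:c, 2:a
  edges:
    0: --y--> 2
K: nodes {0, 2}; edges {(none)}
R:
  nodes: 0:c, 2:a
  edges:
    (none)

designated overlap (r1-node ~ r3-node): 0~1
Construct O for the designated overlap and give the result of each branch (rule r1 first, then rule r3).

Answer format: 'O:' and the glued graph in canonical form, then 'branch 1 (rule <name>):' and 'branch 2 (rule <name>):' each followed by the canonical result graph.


O:
nodes: 0:c, 1:a, 2:a, 3:a, 4:c, 5:a
edges: (3,1,y); (4,5,y)
branch 1 (rule r1):
nodes: 0:c, 2:a, 4:c, 5:a
edges: (4,5,y)
branch 2 (rule r3):
nodes: 1:a, 2:a, 3:a, 4:c, 5:a
edges: (3,1,y)


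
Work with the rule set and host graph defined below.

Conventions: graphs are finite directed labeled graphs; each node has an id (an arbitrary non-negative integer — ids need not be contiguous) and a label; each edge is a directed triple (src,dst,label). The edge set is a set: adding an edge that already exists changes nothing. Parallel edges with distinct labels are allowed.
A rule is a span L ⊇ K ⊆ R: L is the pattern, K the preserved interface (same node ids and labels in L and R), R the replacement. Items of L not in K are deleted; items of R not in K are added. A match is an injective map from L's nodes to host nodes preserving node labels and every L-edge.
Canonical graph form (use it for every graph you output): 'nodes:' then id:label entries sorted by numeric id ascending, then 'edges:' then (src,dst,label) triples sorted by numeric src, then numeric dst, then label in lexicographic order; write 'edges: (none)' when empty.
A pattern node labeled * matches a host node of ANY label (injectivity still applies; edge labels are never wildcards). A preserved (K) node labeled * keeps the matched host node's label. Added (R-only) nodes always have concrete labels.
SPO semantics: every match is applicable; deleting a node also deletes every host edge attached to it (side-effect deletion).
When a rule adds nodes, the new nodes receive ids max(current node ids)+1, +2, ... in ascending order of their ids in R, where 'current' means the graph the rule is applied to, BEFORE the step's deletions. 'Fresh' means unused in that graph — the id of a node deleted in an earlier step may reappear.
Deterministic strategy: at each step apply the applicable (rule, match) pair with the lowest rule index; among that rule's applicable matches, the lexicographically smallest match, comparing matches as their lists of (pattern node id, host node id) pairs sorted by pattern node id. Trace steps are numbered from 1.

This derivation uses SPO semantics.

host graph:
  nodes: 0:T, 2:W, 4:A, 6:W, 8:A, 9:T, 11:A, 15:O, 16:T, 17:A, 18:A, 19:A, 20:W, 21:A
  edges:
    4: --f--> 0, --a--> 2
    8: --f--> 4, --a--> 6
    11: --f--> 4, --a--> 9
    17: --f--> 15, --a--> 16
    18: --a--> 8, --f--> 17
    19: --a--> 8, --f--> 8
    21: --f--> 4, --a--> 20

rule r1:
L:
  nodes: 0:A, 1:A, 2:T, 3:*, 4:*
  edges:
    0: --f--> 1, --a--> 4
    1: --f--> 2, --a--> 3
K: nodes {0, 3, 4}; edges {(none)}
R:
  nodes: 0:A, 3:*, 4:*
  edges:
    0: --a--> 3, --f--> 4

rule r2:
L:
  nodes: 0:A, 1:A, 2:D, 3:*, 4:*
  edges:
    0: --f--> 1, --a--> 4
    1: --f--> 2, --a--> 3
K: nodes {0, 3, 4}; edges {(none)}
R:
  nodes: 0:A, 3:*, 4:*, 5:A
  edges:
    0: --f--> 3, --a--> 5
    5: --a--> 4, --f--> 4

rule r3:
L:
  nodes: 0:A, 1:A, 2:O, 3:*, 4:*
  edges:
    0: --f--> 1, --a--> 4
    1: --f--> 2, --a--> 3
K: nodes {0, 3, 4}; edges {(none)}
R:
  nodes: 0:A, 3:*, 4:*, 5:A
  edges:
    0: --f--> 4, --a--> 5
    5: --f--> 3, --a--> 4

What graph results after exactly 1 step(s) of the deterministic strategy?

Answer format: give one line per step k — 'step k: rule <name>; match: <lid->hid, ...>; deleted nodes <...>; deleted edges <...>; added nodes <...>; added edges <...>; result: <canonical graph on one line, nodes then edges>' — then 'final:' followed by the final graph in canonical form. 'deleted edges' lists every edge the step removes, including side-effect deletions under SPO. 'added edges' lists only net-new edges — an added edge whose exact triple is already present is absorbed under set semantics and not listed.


step 1: rule r1; match: 0->8, 1->4, 2->0, 3->2, 4->6; deleted nodes 0, 4; deleted edges (4,0,f); (4,2,a); (8,4,f); (8,6,a); (11,4,f); (21,4,f); added nodes (none); added edges (8,2,a); (8,6,f); result: nodes: 2:W, 6:W, 8:A, 9:T, 11:A, 15:O, 16:T, 17:A, 18:A, 19:A, 20:W, 21:A edges: (8,2,a); (8,6,f); (11,9,a); (17,15,f); (17,16,a); (18,8,a); (18,17,f); (19,8,a); (19,8,f); (21,20,a)
final:
nodes: 2:W, 6:W, 8:A, 9:T, 11:A, 15:O, 16:T, 17:A, 18:A, 19:A, 20:W, 21:A
edges: (8,2,a); (8,6,f); (11,9,a); (17,15,f); (17,16,a); (18,8,a); (18,17,f); (19,8,a); (19,8,f); (21,20,a)
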